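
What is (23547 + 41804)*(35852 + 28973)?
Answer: 4236378575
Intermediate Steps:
(23547 + 41804)*(35852 + 28973) = 65351*64825 = 4236378575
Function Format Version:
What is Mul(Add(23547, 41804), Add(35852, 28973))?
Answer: 4236378575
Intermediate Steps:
Mul(Add(23547, 41804), Add(35852, 28973)) = Mul(65351, 64825) = 4236378575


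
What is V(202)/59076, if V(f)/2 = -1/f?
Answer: -1/5966676 ≈ -1.6760e-7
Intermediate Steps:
V(f) = -2/f (V(f) = 2*(-1/f) = -2/f)
V(202)/59076 = -2/202/59076 = -2*1/202*(1/59076) = -1/101*1/59076 = -1/5966676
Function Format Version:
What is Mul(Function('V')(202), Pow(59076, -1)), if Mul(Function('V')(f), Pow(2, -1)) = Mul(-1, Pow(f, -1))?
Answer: Rational(-1, 5966676) ≈ -1.6760e-7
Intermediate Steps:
Function('V')(f) = Mul(-2, Pow(f, -1)) (Function('V')(f) = Mul(2, Mul(-1, Pow(f, -1))) = Mul(-2, Pow(f, -1)))
Mul(Function('V')(202), Pow(59076, -1)) = Mul(Mul(-2, Pow(202, -1)), Pow(59076, -1)) = Mul(Mul(-2, Rational(1, 202)), Rational(1, 59076)) = Mul(Rational(-1, 101), Rational(1, 59076)) = Rational(-1, 5966676)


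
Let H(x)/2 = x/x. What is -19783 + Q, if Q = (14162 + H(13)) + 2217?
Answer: -3402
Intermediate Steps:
H(x) = 2 (H(x) = 2*(x/x) = 2*1 = 2)
Q = 16381 (Q = (14162 + 2) + 2217 = 14164 + 2217 = 16381)
-19783 + Q = -19783 + 16381 = -3402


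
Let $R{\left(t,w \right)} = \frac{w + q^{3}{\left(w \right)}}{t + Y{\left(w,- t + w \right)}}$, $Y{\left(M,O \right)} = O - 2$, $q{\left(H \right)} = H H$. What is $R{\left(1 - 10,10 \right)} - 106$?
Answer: $\frac{499581}{4} \approx 1.249 \cdot 10^{5}$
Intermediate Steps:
$q{\left(H \right)} = H^{2}$
$Y{\left(M,O \right)} = -2 + O$
$R{\left(t,w \right)} = \frac{w + w^{6}}{-2 + w}$ ($R{\left(t,w \right)} = \frac{w + \left(w^{2}\right)^{3}}{t - \left(2 + t - w\right)} = \frac{w + w^{6}}{t - \left(2 + t - w\right)} = \frac{w + w^{6}}{-2 + w}$)
$R{\left(1 - 10,10 \right)} - 106 = \frac{10 + 10^{6}}{-2 + 10} - 106 = \frac{10 + 1000000}{8} - 106 = \frac{1}{8} \cdot 1000010 - 106 = \frac{500005}{4} - 106 = \frac{499581}{4}$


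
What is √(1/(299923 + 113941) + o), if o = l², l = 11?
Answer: √5181323270970/206932 ≈ 11.000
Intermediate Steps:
o = 121 (o = 11² = 121)
√(1/(299923 + 113941) + o) = √(1/(299923 + 113941) + 121) = √(1/413864 + 121) = √(50077545/413864) = √5181323270970/206932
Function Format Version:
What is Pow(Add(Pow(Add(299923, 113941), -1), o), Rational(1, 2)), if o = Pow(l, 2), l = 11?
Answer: Mul(Rational(1, 206932), Pow(5181323270970, Rational(1, 2))) ≈ 11.000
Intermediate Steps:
o = 121 (o = Pow(11, 2) = 121)
Pow(Add(Pow(Add(299923, 113941), -1), o), Rational(1, 2)) = Pow(Add(Pow(Add(299923, 113941), -1), 121), Rational(1, 2)) = Pow(Add(Pow(413864, -1), 121), Rational(1, 2)) = Pow(Add(Rational(1, 413864), 121), Rational(1, 2)) = Pow(Rational(50077545, 413864), Rational(1, 2)) = Mul(Rational(1, 206932), Pow(5181323270970, Rational(1, 2)))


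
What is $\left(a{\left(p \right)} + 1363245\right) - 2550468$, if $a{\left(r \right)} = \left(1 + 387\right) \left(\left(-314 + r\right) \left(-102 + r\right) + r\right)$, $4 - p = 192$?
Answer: $55224873$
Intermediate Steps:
$p = -188$ ($p = 4 - 192 = -188$)
$a{\left(r \right)} = 388 r + 388 \left(-314 + r\right) \left(-102 + r\right)$ ($a{\left(r \right)} = 388 \left(r + \left(-314 + r\right) \left(-102 + r\right)\right) = 388 r + 388 \left(-314 + r\right) \left(-102 + r\right)$)
$\left(a{\left(p \right)} + 1363245\right) - 2550468 = \left(\left(12426864 - -30271760 + 388 \left(-188\right)^{2}\right) + 1363245\right) - 2550468 = \left(\left(12426864 + 30271760 + 388 \cdot 35344\right) + 1363245\right) - 2550468 = \left(\left(12426864 + 30271760 + 13713472\right) + 1363245\right) - 2550468 = \left(56412096 + 1363245\right) - 2550468 = 57775341 - 2550468 = 55224873$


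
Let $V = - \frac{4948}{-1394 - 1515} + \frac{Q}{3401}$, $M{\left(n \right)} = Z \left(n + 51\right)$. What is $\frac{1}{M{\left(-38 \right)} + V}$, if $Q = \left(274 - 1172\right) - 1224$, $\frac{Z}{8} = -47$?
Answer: $- \frac{9893509}{48348816742} \approx -0.00020463$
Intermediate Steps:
$Z = -376$ ($Z = 8 \left(-47\right) = -376$)
$M{\left(n \right)} = -19176 - 376 n$ ($M{\left(n \right)} = - 376 \left(n + 51\right) = - 376 \left(51 + n\right) = -19176 - 376 n$)
$Q = -2122$ ($Q = -898 - 1224 = -2122$)
$V = \frac{10655250}{9893509}$ ($V = - \frac{4948}{-1394 - 1515} - \frac{2122}{3401} = - \frac{4948}{-2909} - \frac{2122}{3401} = \left(-4948\right) \left(- \frac{1}{2909}\right) - \frac{2122}{3401} = \frac{4948}{2909} - \frac{2122}{3401} = \frac{10655250}{9893509} \approx 1.077$)
$\frac{1}{M{\left(-38 \right)} + V} = \frac{1}{\left(-19176 - -14288\right) + \frac{10655250}{9893509}} = \frac{1}{\left(-19176 + 14288\right) + \frac{10655250}{9893509}} = \frac{1}{-4888 + \frac{10655250}{9893509}} = \frac{1}{- \frac{48348816742}{9893509}} = - \frac{9893509}{48348816742}$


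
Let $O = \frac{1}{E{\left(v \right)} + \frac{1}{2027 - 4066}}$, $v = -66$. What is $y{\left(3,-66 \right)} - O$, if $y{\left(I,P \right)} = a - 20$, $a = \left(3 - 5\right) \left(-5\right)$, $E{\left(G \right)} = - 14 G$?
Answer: $- \frac{18842389}{1884035} \approx -10.001$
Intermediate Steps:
$a = 10$ ($a = \left(-2\right) \left(-5\right) = 10$)
$y{\left(I,P \right)} = -10$ ($y{\left(I,P \right)} = 10 - 20 = -10$)
$O = \frac{2039}{1884035}$ ($O = \frac{1}{\left(-14\right) \left(-66\right) + \frac{1}{2027 - 4066}} = \frac{1}{924 + \frac{1}{-2039}} = \frac{1}{924 - \frac{1}{2039}} = \frac{1}{\frac{1884035}{2039}} = \frac{2039}{1884035} \approx 0.0010823$)
$y{\left(3,-66 \right)} - O = -10 - \frac{2039}{1884035} = - \frac{18842389}{1884035}$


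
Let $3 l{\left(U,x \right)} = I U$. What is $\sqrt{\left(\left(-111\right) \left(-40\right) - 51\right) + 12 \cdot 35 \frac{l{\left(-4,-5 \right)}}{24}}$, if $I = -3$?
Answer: $7 \sqrt{91} \approx 66.776$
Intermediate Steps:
$l{\left(U,x \right)} = - U$ ($l{\left(U,x \right)} = \frac{\left(-3\right) U}{3} = - U$)
$\sqrt{\left(\left(-111\right) \left(-40\right) - 51\right) + 12 \cdot 35 \frac{l{\left(-4,-5 \right)}}{24}} = \sqrt{\left(\left(-111\right) \left(-40\right) - 51\right) + 12 \cdot 35 \frac{\left(-1\right) \left(-4\right)}{24}} = \sqrt{\left(4440 - 51\right) + 420 \cdot 4 \cdot \frac{1}{24}} = \sqrt{4389 + 420 \cdot \frac{1}{6}} = \sqrt{4389 + 70} = \sqrt{4459} = 7 \sqrt{91}$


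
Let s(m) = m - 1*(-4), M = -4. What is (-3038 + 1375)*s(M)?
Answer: 0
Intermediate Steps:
s(m) = 4 + m (s(m) = m + 4 = 4 + m)
(-3038 + 1375)*s(M) = (-3038 + 1375)*(4 - 4) = -1663*0 = 0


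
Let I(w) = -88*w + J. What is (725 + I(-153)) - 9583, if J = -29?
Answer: 4577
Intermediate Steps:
I(w) = -29 - 88*w (I(w) = -88*w - 29 = -29 - 88*w)
(725 + I(-153)) - 9583 = (725 + (-29 - 88*(-153))) - 9583 = (725 + (-29 + 13464)) - 9583 = (725 + 13435) - 9583 = 14160 - 9583 = 4577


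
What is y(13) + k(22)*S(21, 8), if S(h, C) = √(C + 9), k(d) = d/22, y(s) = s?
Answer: 13 + √17 ≈ 17.123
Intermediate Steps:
k(d) = d/22 (k(d) = d*(1/22) = d/22)
S(h, C) = √(9 + C)
y(13) + k(22)*S(21, 8) = 13 + ((1/22)*22)*√(9 + 8) = 13 + 1*√17 = 13 + √17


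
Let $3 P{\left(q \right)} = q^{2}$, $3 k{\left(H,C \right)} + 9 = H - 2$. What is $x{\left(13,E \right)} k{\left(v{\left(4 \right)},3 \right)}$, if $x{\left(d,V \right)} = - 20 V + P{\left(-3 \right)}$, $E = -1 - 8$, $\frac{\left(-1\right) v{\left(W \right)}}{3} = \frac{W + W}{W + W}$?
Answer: $-854$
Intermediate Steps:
$v{\left(W \right)} = -3$ ($v{\left(W \right)} = - 3 \frac{W + W}{W + W} = - 3 \frac{2 W}{2 W} = - 3 \cdot 2 W \frac{1}{2 W} = \left(-3\right) 1 = -3$)
$k{\left(H,C \right)} = - \frac{11}{3} + \frac{H}{3}$ ($k{\left(H,C \right)} = -3 + \frac{H - 2}{3} = -3 + \frac{-2 + H}{3} = -3 + \left(- \frac{2}{3} + \frac{H}{3}\right) = - \frac{11}{3} + \frac{H}{3}$)
$E = -9$
$P{\left(q \right)} = \frac{q^{2}}{3}$
$x{\left(d,V \right)} = 3 - 20 V$ ($x{\left(d,V \right)} = - 20 V + \frac{\left(-3\right)^{2}}{3} = - 20 V + \frac{1}{3} \cdot 9 = - 20 V + 3 = 3 - 20 V$)
$x{\left(13,E \right)} k{\left(v{\left(4 \right)},3 \right)} = \left(3 - -180\right) \left(- \frac{11}{3} + \frac{1}{3} \left(-3\right)\right) = \left(3 + 180\right) \left(- \frac{11}{3} - 1\right) = 183 \left(- \frac{14}{3}\right) = -854$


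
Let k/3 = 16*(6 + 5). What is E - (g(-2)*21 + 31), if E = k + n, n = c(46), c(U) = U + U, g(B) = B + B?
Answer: 673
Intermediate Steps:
g(B) = 2*B
c(U) = 2*U
n = 92 (n = 2*46 = 92)
k = 528 (k = 3*(16*(6 + 5)) = 3*(16*11) = 3*176 = 528)
E = 620 (E = 528 + 92 = 620)
E - (g(-2)*21 + 31) = 620 - ((2*(-2))*21 + 31) = 620 - (-4*21 + 31) = 620 - (-84 + 31) = 620 - 1*(-53) = 620 + 53 = 673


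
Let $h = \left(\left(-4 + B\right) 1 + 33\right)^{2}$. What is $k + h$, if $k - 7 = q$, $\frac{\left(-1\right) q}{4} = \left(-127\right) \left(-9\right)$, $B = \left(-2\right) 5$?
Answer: $-4204$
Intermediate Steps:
$B = -10$
$q = -4572$ ($q = - 4 \left(\left(-127\right) \left(-9\right)\right) = \left(-4\right) 1143 = -4572$)
$k = -4565$ ($k = 7 - 4572 = -4565$)
$h = 361$ ($h = \left(\left(-4 - 10\right) 1 + 33\right)^{2} = \left(\left(-14\right) 1 + 33\right)^{2} = \left(-14 + 33\right)^{2} = 19^{2} = 361$)
$k + h = -4565 + 361 = -4204$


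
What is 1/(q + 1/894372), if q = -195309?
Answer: -894372/174678900947 ≈ -5.1201e-6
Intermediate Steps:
1/(q + 1/894372) = 1/(-195309 + 1/894372) = 1/(-174678900947/894372) = -894372/174678900947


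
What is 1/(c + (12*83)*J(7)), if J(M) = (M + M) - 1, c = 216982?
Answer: 1/229930 ≈ 4.3492e-6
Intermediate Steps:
J(M) = -1 + 2*M (J(M) = 2*M - 1 = -1 + 2*M)
1/(c + (12*83)*J(7)) = 1/(216982 + (12*83)*(-1 + 2*7)) = 1/(216982 + 996*(-1 + 14)) = 1/(216982 + 996*13) = 1/(216982 + 12948) = 1/229930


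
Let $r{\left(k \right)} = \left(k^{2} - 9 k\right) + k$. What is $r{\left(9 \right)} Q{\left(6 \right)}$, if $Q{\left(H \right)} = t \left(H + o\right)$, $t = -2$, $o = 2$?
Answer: $-144$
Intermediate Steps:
$r{\left(k \right)} = k^{2} - 8 k$
$Q{\left(H \right)} = -4 - 2 H$ ($Q{\left(H \right)} = - 2 \left(H + 2\right) = - 2 \left(2 + H\right) = -4 - 2 H$)
$r{\left(9 \right)} Q{\left(6 \right)} = 9 \left(-8 + 9\right) \left(-4 - 12\right) = 9 \cdot 1 \left(-4 - 12\right) = 9 \left(-16\right) = -144$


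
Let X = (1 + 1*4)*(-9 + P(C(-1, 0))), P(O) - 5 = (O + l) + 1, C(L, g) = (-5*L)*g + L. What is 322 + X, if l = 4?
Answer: 322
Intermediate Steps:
C(L, g) = L - 5*L*g (C(L, g) = -5*L*g + L = L - 5*L*g)
P(O) = 10 + O (P(O) = 5 + ((O + 4) + 1) = 5 + ((4 + O) + 1) = 5 + (5 + O) = 10 + O)
X = 0 (X = (1 + 1*4)*(-9 + (10 - (1 - 5*0))) = (1 + 4)*(-9 + (10 - (1 + 0))) = 5*(-9 + (10 - 1*1)) = 5*(-9 + (10 - 1)) = 5*(-9 + 9) = 5*0 = 0)
322 + X = 322 + 0 = 322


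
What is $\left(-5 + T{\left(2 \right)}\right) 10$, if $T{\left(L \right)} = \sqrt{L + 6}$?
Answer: $-50 + 20 \sqrt{2} \approx -21.716$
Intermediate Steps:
$T{\left(L \right)} = \sqrt{6 + L}$
$\left(-5 + T{\left(2 \right)}\right) 10 = \left(-5 + \sqrt{6 + 2}\right) 10 = \left(-5 + \sqrt{8}\right) 10 = \left(-5 + 2 \sqrt{2}\right) 10 = -50 + 20 \sqrt{2}$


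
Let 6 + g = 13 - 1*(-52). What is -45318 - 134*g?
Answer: -53224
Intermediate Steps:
g = 59 (g = -6 + (13 - 1*(-52)) = -6 + (13 + 52) = -6 + 65 = 59)
-45318 - 134*g = -45318 - 134*59 = -45318 - 7906 = -53224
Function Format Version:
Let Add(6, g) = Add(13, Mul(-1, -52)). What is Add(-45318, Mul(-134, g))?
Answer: -53224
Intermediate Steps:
g = 59 (g = Add(-6, Add(13, Mul(-1, -52))) = Add(-6, Add(13, 52)) = Add(-6, 65) = 59)
Add(-45318, Mul(-134, g)) = Add(-45318, Mul(-134, 59)) = Add(-45318, -7906) = -53224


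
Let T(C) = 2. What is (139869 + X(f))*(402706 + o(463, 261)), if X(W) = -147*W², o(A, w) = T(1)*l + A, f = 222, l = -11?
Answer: -2864310654213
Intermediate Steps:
o(A, w) = -22 + A (o(A, w) = 2*(-11) + A = -22 + A)
(139869 + X(f))*(402706 + o(463, 261)) = (139869 - 147*222²)*(402706 + (-22 + 463)) = (139869 - 147*49284)*(402706 + 441) = (139869 - 7244748)*403147 = -7104879*403147 = -2864310654213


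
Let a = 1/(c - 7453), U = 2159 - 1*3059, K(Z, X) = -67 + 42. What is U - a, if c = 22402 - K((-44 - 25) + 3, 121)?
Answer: -13476601/14974 ≈ -900.00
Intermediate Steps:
K(Z, X) = -25
c = 22427 (c = 22402 - 1*(-25) = 22402 + 25 = 22427)
U = -900 (U = 2159 - 3059 = -900)
a = 1/14974 (a = 1/(22427 - 7453) = 1/14974 ≈ 6.6782e-5)
U - a = -900 - 1*1/14974 = -900 - 1/14974 = -13476601/14974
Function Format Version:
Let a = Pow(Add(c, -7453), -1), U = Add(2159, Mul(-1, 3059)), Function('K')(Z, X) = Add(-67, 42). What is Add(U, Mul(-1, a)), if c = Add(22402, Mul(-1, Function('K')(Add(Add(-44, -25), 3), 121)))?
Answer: Rational(-13476601, 14974) ≈ -900.00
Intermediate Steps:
Function('K')(Z, X) = -25
c = 22427 (c = Add(22402, Mul(-1, -25)) = Add(22402, 25) = 22427)
U = -900 (U = Add(2159, -3059) = -900)
a = Rational(1, 14974) (a = Pow(Add(22427, -7453), -1) = Pow(14974, -1) = Rational(1, 14974) ≈ 6.6782e-5)
Add(U, Mul(-1, a)) = Add(-900, Mul(-1, Rational(1, 14974))) = Add(-900, Rational(-1, 14974)) = Rational(-13476601, 14974)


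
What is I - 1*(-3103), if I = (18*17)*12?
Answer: 6775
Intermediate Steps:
I = 3672 (I = 306*12 = 3672)
I - 1*(-3103) = 3672 - 1*(-3103) = 3672 + 3103 = 6775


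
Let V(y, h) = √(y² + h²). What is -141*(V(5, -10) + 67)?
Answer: -9447 - 705*√5 ≈ -11023.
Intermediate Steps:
V(y, h) = √(h² + y²)
-141*(V(5, -10) + 67) = -141*(√((-10)² + 5²) + 67) = -141*(√(100 + 25) + 67) = -141*(√125 + 67) = -141*(5*√5 + 67) = -141*(67 + 5*√5) = -9447 - 705*√5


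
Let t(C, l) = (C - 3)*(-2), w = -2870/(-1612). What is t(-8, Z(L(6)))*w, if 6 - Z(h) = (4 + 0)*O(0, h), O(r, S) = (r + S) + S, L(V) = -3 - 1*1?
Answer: 15785/403 ≈ 39.169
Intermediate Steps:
L(V) = -4 (L(V) = -3 - 1 = -4)
O(r, S) = r + 2*S (O(r, S) = (S + r) + S = r + 2*S)
w = 1435/806 (w = -2870*(-1/1612) = 1435/806 ≈ 1.7804)
Z(h) = 6 - 8*h (Z(h) = 6 - (4 + 0)*(0 + 2*h) = 6 - 4*2*h = 6 - 8*h)
t(C, l) = 6 - 2*C (t(C, l) = (-3 + C)*(-2) = 6 - 2*C)
t(-8, Z(L(6)))*w = (6 - 2*(-8))*(1435/806) = (6 + 16)*(1435/806) = 22*(1435/806) = 15785/403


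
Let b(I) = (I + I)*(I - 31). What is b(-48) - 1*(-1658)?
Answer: 9242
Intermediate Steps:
b(I) = 2*I*(-31 + I) (b(I) = (2*I)*(-31 + I) = 2*I*(-31 + I))
b(-48) - 1*(-1658) = 2*(-48)*(-31 - 48) - 1*(-1658) = 2*(-48)*(-79) + 1658 = 7584 + 1658 = 9242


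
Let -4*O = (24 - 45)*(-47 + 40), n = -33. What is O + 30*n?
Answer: -4107/4 ≈ -1026.8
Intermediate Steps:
O = -147/4 (O = -(24 - 45)*(-47 + 40)/4 = -(-21)*(-7)/4 = -¼*147 = -147/4 ≈ -36.750)
O + 30*n = -147/4 + 30*(-33) = -147/4 - 990 = -4107/4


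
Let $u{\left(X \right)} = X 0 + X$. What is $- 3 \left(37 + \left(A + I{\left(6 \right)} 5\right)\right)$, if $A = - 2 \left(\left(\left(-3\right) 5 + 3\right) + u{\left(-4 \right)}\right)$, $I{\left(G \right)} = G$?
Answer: $-297$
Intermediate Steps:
$u{\left(X \right)} = X$ ($u{\left(X \right)} = 0 + X = X$)
$A = 32$ ($A = - 2 \left(\left(\left(-3\right) 5 + 3\right) - 4\right) = - 2 \left(\left(-15 + 3\right) - 4\right) = - 2 \left(-12 - 4\right) = \left(-2\right) \left(-16\right) = 32$)
$- 3 \left(37 + \left(A + I{\left(6 \right)} 5\right)\right) = - 3 \left(37 + \left(32 + 6 \cdot 5\right)\right) = - 3 \left(37 + \left(32 + 30\right)\right) = - 3 \left(37 + 62\right) = \left(-3\right) 99 = -297$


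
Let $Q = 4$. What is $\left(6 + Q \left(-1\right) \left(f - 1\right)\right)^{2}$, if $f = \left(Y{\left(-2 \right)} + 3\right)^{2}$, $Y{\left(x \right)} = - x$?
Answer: $8100$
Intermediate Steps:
$f = 25$ ($f = \left(\left(-1\right) \left(-2\right) + 3\right)^{2} = \left(2 + 3\right)^{2} = 5^{2} = 25$)
$\left(6 + Q \left(-1\right) \left(f - 1\right)\right)^{2} = \left(6 + 4 \left(-1\right) \left(25 - 1\right)\right)^{2} = \left(6 - 4 \left(25 - 1\right)\right)^{2} = \left(6 - 96\right)^{2} = \left(-90\right)^{2} = 8100$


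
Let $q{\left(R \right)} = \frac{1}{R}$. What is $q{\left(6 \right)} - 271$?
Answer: $- \frac{1625}{6} \approx -270.83$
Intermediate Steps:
$q{\left(6 \right)} - 271 = \frac{1}{6} - 271 = - \frac{1625}{6}$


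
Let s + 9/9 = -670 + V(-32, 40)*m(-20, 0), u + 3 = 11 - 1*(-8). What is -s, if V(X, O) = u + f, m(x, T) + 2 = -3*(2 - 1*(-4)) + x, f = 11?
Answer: 1751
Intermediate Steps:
u = 16 (u = -3 + (11 - 1*(-8)) = -3 + (11 + 8) = -3 + 19 = 16)
m(x, T) = -20 + x (m(x, T) = -2 + (-3*(2 - 1*(-4)) + x) = -2 + (-3*(2 + 4) + x) = -2 + (-3*6 + x) = -2 + (-18 + x) = -20 + x)
V(X, O) = 27 (V(X, O) = 16 + 11 = 27)
s = -1751 (s = -1 + (-670 + 27*(-20 - 20)) = -1 + (-670 + 27*(-40)) = -1 + (-670 - 1080) = -1 - 1750 = -1751)
-s = -1*(-1751) = 1751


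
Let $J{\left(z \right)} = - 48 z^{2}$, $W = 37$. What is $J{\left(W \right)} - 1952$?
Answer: $-67664$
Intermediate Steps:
$J{\left(W \right)} - 1952 = - 48 \cdot 37^{2} - 1952 = \left(-48\right) 1369 - 1952 = -65712 - 1952 = -67664$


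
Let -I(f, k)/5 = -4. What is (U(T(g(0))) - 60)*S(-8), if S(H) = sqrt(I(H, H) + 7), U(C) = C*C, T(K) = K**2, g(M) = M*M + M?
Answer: -180*sqrt(3) ≈ -311.77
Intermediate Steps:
I(f, k) = 20 (I(f, k) = -5*(-4) = 20)
g(M) = M + M**2 (g(M) = M**2 + M = M + M**2)
U(C) = C**2
S(H) = 3*sqrt(3) (S(H) = sqrt(20 + 7) = sqrt(27) = 3*sqrt(3))
(U(T(g(0))) - 60)*S(-8) = (((0*(1 + 0))**2)**2 - 60)*(3*sqrt(3)) = (((0*1)**2)**2 - 60)*(3*sqrt(3)) = ((0**2)**2 - 60)*(3*sqrt(3)) = (0**2 - 60)*(3*sqrt(3)) = (0 - 60)*(3*sqrt(3)) = -180*sqrt(3)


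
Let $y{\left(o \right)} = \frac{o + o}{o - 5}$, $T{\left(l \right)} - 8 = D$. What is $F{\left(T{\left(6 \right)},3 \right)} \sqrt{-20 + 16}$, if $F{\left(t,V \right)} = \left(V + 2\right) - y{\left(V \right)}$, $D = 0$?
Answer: $16 i \approx 16.0 i$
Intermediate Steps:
$T{\left(l \right)} = 8$ ($T{\left(l \right)} = 8 + 0 = 8$)
$y{\left(o \right)} = \frac{2 o}{-5 + o}$
$F{\left(t,V \right)} = 2 + V - \frac{2 V}{-5 + V}$ ($F{\left(t,V \right)} = \left(V + 2\right) - \frac{2 V}{-5 + V} = \left(2 + V\right) - \frac{2 V}{-5 + V} = 2 + V - \frac{2 V}{-5 + V}$)
$F{\left(T{\left(6 \right)},3 \right)} \sqrt{-20 + 16} = \frac{-10 + 3^{2} - 15}{-5 + 3} \sqrt{-20 + 16} = \frac{-10 + 9 - 15}{-2} \sqrt{-4} = \left(- \frac{1}{2}\right) \left(-16\right) 2 i = 8 \cdot 2 i = 16 i$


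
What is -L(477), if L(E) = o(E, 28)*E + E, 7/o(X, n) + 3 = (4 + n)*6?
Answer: -1484/3 ≈ -494.67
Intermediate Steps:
o(X, n) = 7/(21 + 6*n) (o(X, n) = 7/(-3 + (4 + n)*6) = 7/(-3 + (24 + 6*n)) = 7/(21 + 6*n))
L(E) = 28*E/27 (L(E) = (7/(3*(7 + 2*28)))*E + E = (7/(3*(7 + 56)))*E + E = ((7/3)/63)*E + E = ((7/3)*(1/63))*E + E = E/27 + E = 28*E/27)
-L(477) = -28*477/27 = -1*1484/3 = -1484/3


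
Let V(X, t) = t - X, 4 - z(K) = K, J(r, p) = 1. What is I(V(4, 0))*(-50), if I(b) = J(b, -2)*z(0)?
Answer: -200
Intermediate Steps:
z(K) = 4 - K
I(b) = 4 (I(b) = 1*(4 - 1*0) = 1*(4 + 0) = 1*4 = 4)
I(V(4, 0))*(-50) = 4*(-50) = -200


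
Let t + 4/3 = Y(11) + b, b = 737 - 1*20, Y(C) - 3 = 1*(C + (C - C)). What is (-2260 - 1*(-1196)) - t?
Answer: -5381/3 ≈ -1793.7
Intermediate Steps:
Y(C) = 3 + C (Y(C) = 3 + 1*(C + (C - C)) = 3 + 1*(C + 0) = 3 + 1*C = 3 + C)
b = 717 (b = 737 - 20 = 717)
t = 2189/3 (t = -4/3 + ((3 + 11) + 717) = -4/3 + (14 + 717) = -4/3 + 731 = 2189/3 ≈ 729.67)
(-2260 - 1*(-1196)) - t = (-2260 - 1*(-1196)) - 1*2189/3 = (-2260 + 1196) - 2189/3 = -1064 - 2189/3 = -5381/3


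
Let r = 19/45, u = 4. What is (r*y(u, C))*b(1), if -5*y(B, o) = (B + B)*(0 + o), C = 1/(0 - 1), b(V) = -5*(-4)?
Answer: 608/45 ≈ 13.511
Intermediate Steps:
b(V) = 20
C = -1 (C = 1/(-1) = -1)
y(B, o) = -2*B*o/5 (y(B, o) = -(B + B)*(0 + o)/5 = -2*B*o/5)
r = 19/45 (r = 19*(1/45) = 19/45 ≈ 0.42222)
(r*y(u, C))*b(1) = (19*(-⅖*4*(-1))/45)*20 = ((19/45)*(8/5))*20 = (152/225)*20 = 608/45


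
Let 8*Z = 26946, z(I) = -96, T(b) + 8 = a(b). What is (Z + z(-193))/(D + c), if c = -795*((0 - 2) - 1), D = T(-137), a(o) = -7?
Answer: 4363/3160 ≈ 1.3807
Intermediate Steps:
T(b) = -15 (T(b) = -8 - 7 = -15)
D = -15
Z = 13473/4 (Z = (⅛)*26946 = 13473/4 ≈ 3368.3)
c = 2385 (c = -795*(-2 - 1) = -795*(-3) = 2385)
(Z + z(-193))/(D + c) = (13473/4 - 96)/(-15 + 2385) = (13089/4)/2370 = (13089/4)*(1/2370) = 4363/3160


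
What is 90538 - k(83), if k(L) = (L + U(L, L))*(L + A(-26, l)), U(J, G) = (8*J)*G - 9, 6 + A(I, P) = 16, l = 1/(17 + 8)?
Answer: -5041760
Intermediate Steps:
l = 1/25 ≈ 0.040000
A(I, P) = 10 (A(I, P) = -6 + 16 = 10)
U(J, G) = -9 + 8*G*J (U(J, G) = 8*G*J - 9 = -9 + 8*G*J)
k(L) = (10 + L)*(-9 + L + 8*L**2) (k(L) = (L + (-9 + 8*L*L))*(L + 10) = (L + (-9 + 8*L**2))*(10 + L) = (-9 + L + 8*L**2)*(10 + L) = (10 + L)*(-9 + L + 8*L**2))
90538 - k(83) = 90538 - (-90 + 83 + 8*83**3 + 81*83**2) = 90538 - (-90 + 83 + 8*571787 + 81*6889) = 90538 - (-90 + 83 + 4574296 + 558009) = 90538 - 1*5132298 = 90538 - 5132298 = -5041760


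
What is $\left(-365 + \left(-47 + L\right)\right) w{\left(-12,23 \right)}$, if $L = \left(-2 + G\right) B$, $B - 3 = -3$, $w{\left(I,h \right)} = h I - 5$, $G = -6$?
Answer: $115772$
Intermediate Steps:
$w{\left(I,h \right)} = -5 + I h$ ($w{\left(I,h \right)} = I h - 5 = -5 + I h$)
$B = 0$ ($B = 3 - 3 = 0$)
$L = 0$ ($L = \left(-2 - 6\right) 0 = \left(-8\right) 0 = 0$)
$\left(-365 + \left(-47 + L\right)\right) w{\left(-12,23 \right)} = \left(-365 + \left(-47 + 0\right)\right) \left(-5 - 276\right) = \left(-365 - 47\right) \left(-5 - 276\right) = \left(-412\right) \left(-281\right) = 115772$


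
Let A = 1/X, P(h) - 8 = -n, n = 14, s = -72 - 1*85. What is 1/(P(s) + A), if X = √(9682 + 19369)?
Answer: -174306/1045835 - √29051/1045835 ≈ -0.16683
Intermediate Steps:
s = -157 (s = -72 - 85 = -157)
X = √29051 ≈ 170.44
P(h) = -6 (P(h) = 8 - 1*14 = 8 - 14 = -6)
A = √29051/29051 (A = 1/(√29051) = √29051/29051 ≈ 0.0058670)
1/(P(s) + A) = 1/(-6 + √29051/29051)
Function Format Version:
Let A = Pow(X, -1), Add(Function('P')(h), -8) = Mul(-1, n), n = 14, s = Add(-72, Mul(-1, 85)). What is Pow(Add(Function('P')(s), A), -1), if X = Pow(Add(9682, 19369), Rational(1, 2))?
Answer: Add(Rational(-174306, 1045835), Mul(Rational(-1, 1045835), Pow(29051, Rational(1, 2)))) ≈ -0.16683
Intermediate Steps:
s = -157 (s = Add(-72, -85) = -157)
X = Pow(29051, Rational(1, 2)) ≈ 170.44
Function('P')(h) = -6 (Function('P')(h) = Add(8, Mul(-1, 14)) = Add(8, -14) = -6)
A = Mul(Rational(1, 29051), Pow(29051, Rational(1, 2))) (A = Pow(Pow(29051, Rational(1, 2)), -1) = Mul(Rational(1, 29051), Pow(29051, Rational(1, 2))) ≈ 0.0058670)
Pow(Add(Function('P')(s), A), -1) = Pow(Add(-6, Mul(Rational(1, 29051), Pow(29051, Rational(1, 2)))), -1)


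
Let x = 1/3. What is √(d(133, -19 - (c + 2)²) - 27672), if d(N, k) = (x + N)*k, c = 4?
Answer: 2*I*√78762/3 ≈ 187.1*I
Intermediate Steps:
x = ⅓ ≈ 0.33333
d(N, k) = k*(⅓ + N) (d(N, k) = (⅓ + N)*k = k*(⅓ + N))
√(d(133, -19 - (c + 2)²) - 27672) = √((-19 - (4 + 2)²)*(⅓ + 133) - 27672) = √((-19 - 1*6²)*(400/3) - 27672) = √((-19 - 1*36)*(400/3) - 27672) = √((-19 - 36)*(400/3) - 27672) = √(-55*400/3 - 27672) = √(-22000/3 - 27672) = √(-105016/3) = 2*I*√78762/3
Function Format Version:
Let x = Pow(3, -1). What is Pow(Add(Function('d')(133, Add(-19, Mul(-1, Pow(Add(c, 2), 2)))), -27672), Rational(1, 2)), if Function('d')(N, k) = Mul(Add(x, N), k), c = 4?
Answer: Mul(Rational(2, 3), I, Pow(78762, Rational(1, 2))) ≈ Mul(187.10, I)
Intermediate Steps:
x = Rational(1, 3) ≈ 0.33333
Function('d')(N, k) = Mul(k, Add(Rational(1, 3), N)) (Function('d')(N, k) = Mul(Add(Rational(1, 3), N), k) = Mul(k, Add(Rational(1, 3), N)))
Pow(Add(Function('d')(133, Add(-19, Mul(-1, Pow(Add(c, 2), 2)))), -27672), Rational(1, 2)) = Pow(Add(Mul(Add(-19, Mul(-1, Pow(Add(4, 2), 2))), Add(Rational(1, 3), 133)), -27672), Rational(1, 2)) = Pow(Add(Mul(Add(-19, Mul(-1, Pow(6, 2))), Rational(400, 3)), -27672), Rational(1, 2)) = Pow(Add(Mul(Add(-19, Mul(-1, 36)), Rational(400, 3)), -27672), Rational(1, 2)) = Pow(Add(Mul(Add(-19, -36), Rational(400, 3)), -27672), Rational(1, 2)) = Pow(Add(Mul(-55, Rational(400, 3)), -27672), Rational(1, 2)) = Pow(Add(Rational(-22000, 3), -27672), Rational(1, 2)) = Pow(Rational(-105016, 3), Rational(1, 2)) = Mul(Rational(2, 3), I, Pow(78762, Rational(1, 2)))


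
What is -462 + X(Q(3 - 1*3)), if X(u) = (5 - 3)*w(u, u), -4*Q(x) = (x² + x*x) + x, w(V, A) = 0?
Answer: -462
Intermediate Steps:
Q(x) = -x²/2 - x/4 (Q(x) = -((x² + x*x) + x)/4 = -((x² + x²) + x)/4 = -(2*x² + x)/4 = -(x + 2*x²)/4 = -x²/2 - x/4)
X(u) = 0 (X(u) = (5 - 3)*0 = 2*0 = 0)
-462 + X(Q(3 - 1*3)) = -462 + 0 = -462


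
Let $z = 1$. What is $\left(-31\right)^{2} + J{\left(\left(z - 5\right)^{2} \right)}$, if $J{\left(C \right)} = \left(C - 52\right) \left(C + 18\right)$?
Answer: $-263$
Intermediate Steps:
$J{\left(C \right)} = \left(-52 + C\right) \left(18 + C\right)$
$\left(-31\right)^{2} + J{\left(\left(z - 5\right)^{2} \right)} = \left(-31\right)^{2} - \left(936 - \left(1 - 5\right)^{4} + 34 \left(1 - 5\right)^{2}\right) = 961 - \left(936 - 256 + 544\right) = 961 - \left(1480 - 256\right) = 961 - 1224 = -263$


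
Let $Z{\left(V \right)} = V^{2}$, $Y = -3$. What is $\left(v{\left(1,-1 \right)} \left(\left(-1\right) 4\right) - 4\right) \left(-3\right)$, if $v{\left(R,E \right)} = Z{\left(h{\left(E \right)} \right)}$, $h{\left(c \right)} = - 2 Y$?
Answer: $444$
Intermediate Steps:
$h{\left(c \right)} = 6$ ($h{\left(c \right)} = \left(-2\right) \left(-3\right) = 6$)
$v{\left(R,E \right)} = 36$ ($v{\left(R,E \right)} = 6^{2} = 36$)
$\left(v{\left(1,-1 \right)} \left(\left(-1\right) 4\right) - 4\right) \left(-3\right) = \left(36 \left(\left(-1\right) 4\right) - 4\right) \left(-3\right) = \left(36 \left(-4\right) - 4\right) \left(-3\right) = \left(-144 - 4\right) \left(-3\right) = \left(-148\right) \left(-3\right) = 444$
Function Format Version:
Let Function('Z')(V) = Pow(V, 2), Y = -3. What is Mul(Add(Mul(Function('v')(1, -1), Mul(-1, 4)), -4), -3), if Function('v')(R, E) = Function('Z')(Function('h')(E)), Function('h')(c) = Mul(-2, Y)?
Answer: 444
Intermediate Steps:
Function('h')(c) = 6 (Function('h')(c) = Mul(-2, -3) = 6)
Function('v')(R, E) = 36 (Function('v')(R, E) = Pow(6, 2) = 36)
Mul(Add(Mul(Function('v')(1, -1), Mul(-1, 4)), -4), -3) = Mul(Add(Mul(36, Mul(-1, 4)), -4), -3) = Mul(Add(Mul(36, -4), -4), -3) = Mul(Add(-144, -4), -3) = Mul(-148, -3) = 444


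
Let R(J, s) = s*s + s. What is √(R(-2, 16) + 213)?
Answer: √485 ≈ 22.023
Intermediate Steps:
R(J, s) = s + s² (R(J, s) = s² + s = s + s²)
√(R(-2, 16) + 213) = √(16*(1 + 16) + 213) = √(16*17 + 213) = √(272 + 213) = √485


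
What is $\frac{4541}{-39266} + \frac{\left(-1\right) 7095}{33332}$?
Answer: $- \frac{214976441}{654407156} \approx -0.32851$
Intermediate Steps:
$\frac{4541}{-39266} + \frac{\left(-1\right) 7095}{33332} = 4541 \left(- \frac{1}{39266}\right) - \frac{7095}{33332} = - \frac{4541}{39266} - \frac{7095}{33332} = - \frac{214976441}{654407156}$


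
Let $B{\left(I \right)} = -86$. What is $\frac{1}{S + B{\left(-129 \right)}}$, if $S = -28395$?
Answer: $- \frac{1}{28481} \approx -3.5111 \cdot 10^{-5}$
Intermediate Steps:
$\frac{1}{S + B{\left(-129 \right)}} = \frac{1}{-28395 - 86} = \frac{1}{-28481} = - \frac{1}{28481}$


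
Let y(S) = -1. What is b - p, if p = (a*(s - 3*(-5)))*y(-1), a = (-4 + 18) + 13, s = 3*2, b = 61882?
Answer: 62449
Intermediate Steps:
s = 6
a = 27 (a = 14 + 13 = 27)
p = -567 (p = (27*(6 - 3*(-5)))*(-1) = (27*(6 + 15))*(-1) = (27*21)*(-1) = 567*(-1) = -567)
b - p = 61882 - 1*(-567) = 61882 + 567 = 62449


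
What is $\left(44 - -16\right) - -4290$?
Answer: $4350$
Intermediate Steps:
$\left(44 - -16\right) - -4290 = \left(44 + 16\right) + 4290 = 60 + 4290 = 4350$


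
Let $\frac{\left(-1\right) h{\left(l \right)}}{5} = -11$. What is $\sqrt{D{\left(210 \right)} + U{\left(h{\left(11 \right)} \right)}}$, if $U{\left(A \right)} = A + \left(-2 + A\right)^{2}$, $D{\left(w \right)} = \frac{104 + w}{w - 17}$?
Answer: $\frac{\sqrt{106741738}}{193} \approx 53.532$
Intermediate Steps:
$D{\left(w \right)} = \frac{104 + w}{-17 + w}$
$h{\left(l \right)} = 55$ ($h{\left(l \right)} = \left(-5\right) \left(-11\right) = 55$)
$\sqrt{D{\left(210 \right)} + U{\left(h{\left(11 \right)} \right)}} = \sqrt{\frac{104 + 210}{-17 + 210} + \left(55 + \left(-2 + 55\right)^{2}\right)} = \sqrt{\frac{1}{193} \cdot 314 + \left(55 + 53^{2}\right)} = \sqrt{\frac{1}{193} \cdot 314 + \left(55 + 2809\right)} = \sqrt{\frac{314}{193} + 2864} = \sqrt{\frac{553066}{193}} = \frac{\sqrt{106741738}}{193}$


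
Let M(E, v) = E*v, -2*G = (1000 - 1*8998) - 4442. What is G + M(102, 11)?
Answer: 7342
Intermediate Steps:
G = 6220 (G = -((1000 - 1*8998) - 4442)/2 = -((1000 - 8998) - 4442)/2 = -(-7998 - 4442)/2 = -1/2*(-12440) = 6220)
G + M(102, 11) = 6220 + 102*11 = 6220 + 1122 = 7342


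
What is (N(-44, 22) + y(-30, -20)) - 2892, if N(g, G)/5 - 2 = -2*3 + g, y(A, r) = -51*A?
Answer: -1602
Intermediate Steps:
N(g, G) = -20 + 5*g (N(g, G) = 10 + 5*(-2*3 + g) = 10 + 5*(-6 + g) = 10 + (-30 + 5*g) = -20 + 5*g)
(N(-44, 22) + y(-30, -20)) - 2892 = ((-20 + 5*(-44)) - 51*(-30)) - 2892 = ((-20 - 220) + 1530) - 2892 = (-240 + 1530) - 2892 = 1290 - 2892 = -1602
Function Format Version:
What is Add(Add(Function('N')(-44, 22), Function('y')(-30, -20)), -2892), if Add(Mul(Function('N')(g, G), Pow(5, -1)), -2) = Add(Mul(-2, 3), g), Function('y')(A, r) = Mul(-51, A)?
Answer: -1602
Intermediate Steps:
Function('N')(g, G) = Add(-20, Mul(5, g)) (Function('N')(g, G) = Add(10, Mul(5, Add(Mul(-2, 3), g))) = Add(10, Mul(5, Add(-6, g))) = Add(10, Add(-30, Mul(5, g))) = Add(-20, Mul(5, g)))
Add(Add(Function('N')(-44, 22), Function('y')(-30, -20)), -2892) = Add(Add(Add(-20, Mul(5, -44)), Mul(-51, -30)), -2892) = Add(Add(Add(-20, -220), 1530), -2892) = Add(Add(-240, 1530), -2892) = Add(1290, -2892) = -1602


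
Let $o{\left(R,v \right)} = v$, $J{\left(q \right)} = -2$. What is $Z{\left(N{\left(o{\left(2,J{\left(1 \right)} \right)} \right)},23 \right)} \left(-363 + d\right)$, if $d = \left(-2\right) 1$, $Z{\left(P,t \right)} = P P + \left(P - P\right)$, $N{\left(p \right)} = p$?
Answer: $-1460$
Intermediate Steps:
$Z{\left(P,t \right)} = P^{2}$ ($Z{\left(P,t \right)} = P^{2} + 0 = P^{2}$)
$d = -2$
$Z{\left(N{\left(o{\left(2,J{\left(1 \right)} \right)} \right)},23 \right)} \left(-363 + d\right) = \left(-2\right)^{2} \left(-363 - 2\right) = 4 \left(-365\right) = -1460$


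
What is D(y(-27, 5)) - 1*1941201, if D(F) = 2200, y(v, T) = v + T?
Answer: -1939001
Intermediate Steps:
y(v, T) = T + v
D(y(-27, 5)) - 1*1941201 = 2200 - 1*1941201 = 2200 - 1941201 = -1939001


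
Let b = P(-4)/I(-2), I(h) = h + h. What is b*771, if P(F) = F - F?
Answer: 0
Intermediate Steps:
I(h) = 2*h
P(F) = 0
b = 0 (b = 0/((2*(-2))) = 0/(-4) = 0*(-¼) = 0)
b*771 = 0*771 = 0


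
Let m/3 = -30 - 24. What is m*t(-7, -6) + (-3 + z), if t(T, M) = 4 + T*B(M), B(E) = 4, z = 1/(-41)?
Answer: 159284/41 ≈ 3885.0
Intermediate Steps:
z = -1/41 ≈ -0.024390
t(T, M) = 4 + 4*T (t(T, M) = 4 + T*4 = 4 + 4*T)
m = -162 (m = 3*(-30 - 24) = 3*(-54) = -162)
m*t(-7, -6) + (-3 + z) = -162*(4 + 4*(-7)) + (-3 - 1/41) = -162*(4 - 28) - 124/41 = -162*(-24) - 124/41 = 3888 - 124/41 = 159284/41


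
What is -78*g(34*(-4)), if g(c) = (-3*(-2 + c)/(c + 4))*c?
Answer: -365976/11 ≈ -33271.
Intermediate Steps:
g(c) = -3*c*(-2 + c)/(4 + c) (g(c) = (-3*(-2 + c)/(4 + c))*c = -3*c*(-2 + c)/(4 + c))
-78*g(34*(-4)) = -234*34*(-4)*(2 - 34*(-4))/(4 + 34*(-4)) = -234*(-136)*(2 - 1*(-136))/(4 - 136) = -234*(-136)*(2 + 136)/(-132) = -234*(-136)*(-1)*138/132 = -78*4692/11 = -365976/11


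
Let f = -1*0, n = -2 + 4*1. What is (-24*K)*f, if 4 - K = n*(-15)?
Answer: 0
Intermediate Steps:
n = 2 (n = -2 + 4 = 2)
K = 34 (K = 4 - 2*(-15) = 4 - 1*(-30) = 4 + 30 = 34)
f = 0
(-24*K)*f = -24*34*0 = -816*0 = 0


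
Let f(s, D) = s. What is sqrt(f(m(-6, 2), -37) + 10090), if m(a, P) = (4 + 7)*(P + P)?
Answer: 3*sqrt(1126) ≈ 100.67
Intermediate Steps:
m(a, P) = 22*P (m(a, P) = 11*(2*P) = 22*P)
sqrt(f(m(-6, 2), -37) + 10090) = sqrt(22*2 + 10090) = sqrt(44 + 10090) = sqrt(10134) = 3*sqrt(1126)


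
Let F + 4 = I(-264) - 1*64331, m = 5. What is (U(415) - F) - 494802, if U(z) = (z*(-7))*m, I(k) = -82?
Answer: -444910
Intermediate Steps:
F = -64417 (F = -4 + (-82 - 1*64331) = -4 + (-82 - 64331) = -4 - 64413 = -64417)
U(z) = -35*z (U(z) = (z*(-7))*5 = -7*z*5 = -35*z)
(U(415) - F) - 494802 = (-35*415 - 1*(-64417)) - 494802 = (-14525 + 64417) - 494802 = 49892 - 494802 = -444910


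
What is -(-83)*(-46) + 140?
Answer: -3678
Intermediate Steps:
-(-83)*(-46) + 140 = -83*46 + 140 = -3818 + 140 = -3678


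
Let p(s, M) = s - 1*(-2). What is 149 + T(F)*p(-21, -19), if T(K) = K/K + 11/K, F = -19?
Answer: 141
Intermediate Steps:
p(s, M) = 2 + s (p(s, M) = s + 2 = 2 + s)
T(K) = 1 + 11/K
149 + T(F)*p(-21, -19) = 149 + ((11 - 19)/(-19))*(2 - 21) = 149 - 1/19*(-8)*(-19) = 149 + (8/19)*(-19) = 149 - 8 = 141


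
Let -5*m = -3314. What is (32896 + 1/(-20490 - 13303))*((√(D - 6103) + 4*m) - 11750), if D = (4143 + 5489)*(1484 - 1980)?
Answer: -50573611051338/168965 + 5558272635*I*√191343/33793 ≈ -2.9931e+8 + 7.1948e+7*I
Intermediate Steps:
m = 3314/5 (m = -⅕*(-3314) = 3314/5 ≈ 662.80)
D = -4777472 (D = 9632*(-496) = -4777472)
(32896 + 1/(-20490 - 13303))*((√(D - 6103) + 4*m) - 11750) = (32896 + 1/(-20490 - 13303))*((√(-4777472 - 6103) + 4*(3314/5)) - 11750) = (32896 + 1/(-33793))*((√(-4783575) + 13256/5) - 11750) = (32896 - 1/33793)*((5*I*√191343 + 13256/5) - 11750) = 1111654527*((13256/5 + 5*I*√191343) - 11750)/33793 = 1111654527*(-45494/5 + 5*I*√191343)/33793 = -50573611051338/168965 + 5558272635*I*√191343/33793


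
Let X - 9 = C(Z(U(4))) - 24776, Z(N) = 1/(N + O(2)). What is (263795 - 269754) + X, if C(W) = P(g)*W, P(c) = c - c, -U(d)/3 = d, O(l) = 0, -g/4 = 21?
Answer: -30726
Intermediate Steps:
g = -84 (g = -4*21 = -84)
U(d) = -3*d
Z(N) = 1/N (Z(N) = 1/(N + 0) = 1/N)
P(c) = 0
C(W) = 0 (C(W) = 0*W = 0)
X = -24767 (X = 9 + (0 - 24776) = 9 - 24776 = -24767)
(263795 - 269754) + X = (263795 - 269754) - 24767 = -5959 - 24767 = -30726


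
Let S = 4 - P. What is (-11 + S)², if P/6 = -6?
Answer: 841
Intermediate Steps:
P = -36 (P = 6*(-6) = -36)
S = 40 (S = 4 - 1*(-36) = 4 + 36 = 40)
(-11 + S)² = (-11 + 40)² = 29² = 841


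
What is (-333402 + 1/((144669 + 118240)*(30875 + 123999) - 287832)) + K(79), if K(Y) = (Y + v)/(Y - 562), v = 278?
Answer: -312232350198918719/936502054582 ≈ -3.3340e+5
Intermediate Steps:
K(Y) = (278 + Y)/(-562 + Y) (K(Y) = (Y + 278)/(Y - 562) = (278 + Y)/(-562 + Y))
(-333402 + 1/((144669 + 118240)*(30875 + 123999) - 287832)) + K(79) = (-333402 + 1/((144669 + 118240)*(30875 + 123999) - 287832)) + (278 + 79)/(-562 + 79) = (-333402 + 1/(262909*154874 - 287832)) + 357/(-483) = (-333402 + 1/(40717768466 - 287832)) - 1/483*357 = (-333402 + 1/40717480634) - 17/23 = -13575289478336867/40717480634 - 17/23 = -312232350198918719/936502054582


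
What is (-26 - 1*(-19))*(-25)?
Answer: 175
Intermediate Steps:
(-26 - 1*(-19))*(-25) = (-26 + 19)*(-25) = -7*(-25) = 175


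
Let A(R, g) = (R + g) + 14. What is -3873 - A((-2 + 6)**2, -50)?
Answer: -3853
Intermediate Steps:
A(R, g) = 14 + R + g
-3873 - A((-2 + 6)**2, -50) = -3873 - (14 + (-2 + 6)**2 - 50) = -3873 - (14 + 4**2 - 50) = -3873 - (14 + 16 - 50) = -3873 - 1*(-20) = -3873 + 20 = -3853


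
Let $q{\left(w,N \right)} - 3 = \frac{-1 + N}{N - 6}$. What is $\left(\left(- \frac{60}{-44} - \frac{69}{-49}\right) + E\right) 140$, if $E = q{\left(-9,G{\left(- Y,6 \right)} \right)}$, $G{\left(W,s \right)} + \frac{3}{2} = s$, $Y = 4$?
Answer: $\frac{111200}{231} \approx 481.39$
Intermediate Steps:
$G{\left(W,s \right)} = - \frac{3}{2} + s$
$q{\left(w,N \right)} = 3 + \frac{-1 + N}{-6 + N}$ ($q{\left(w,N \right)} = 3 + \frac{-1 + N}{N - 6} = 3 + \frac{-1 + N}{-6 + N}$)
$E = \frac{2}{3}$ ($E = \frac{-19 + 4 \left(- \frac{3}{2} + 6\right)}{-6 + \left(- \frac{3}{2} + 6\right)} = \frac{-19 + 4 \cdot \frac{9}{2}}{-6 + \frac{9}{2}} = \frac{-19 + 18}{- \frac{3}{2}} = \left(- \frac{2}{3}\right) \left(-1\right) = \frac{2}{3} \approx 0.66667$)
$\left(\left(- \frac{60}{-44} - \frac{69}{-49}\right) + E\right) 140 = \left(\left(- \frac{60}{-44} - \frac{69}{-49}\right) + \frac{2}{3}\right) 140 = \left(\left(\left(-60\right) \left(- \frac{1}{44}\right) - - \frac{69}{49}\right) + \frac{2}{3}\right) 140 = \left(\left(\frac{15}{11} + \frac{69}{49}\right) + \frac{2}{3}\right) 140 = \left(\frac{1494}{539} + \frac{2}{3}\right) 140 = \frac{5560}{1617} \cdot 140 = \frac{111200}{231}$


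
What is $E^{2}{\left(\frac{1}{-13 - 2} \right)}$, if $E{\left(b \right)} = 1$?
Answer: $1$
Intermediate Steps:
$E^{2}{\left(\frac{1}{-13 - 2} \right)} = 1^{2} = 1$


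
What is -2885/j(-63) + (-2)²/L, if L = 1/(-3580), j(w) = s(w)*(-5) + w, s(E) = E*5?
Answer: -21654725/1512 ≈ -14322.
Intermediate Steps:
s(E) = 5*E
j(w) = -24*w (j(w) = (5*w)*(-5) + w = -25*w + w = -24*w)
L = -1/3580 ≈ -0.00027933
-2885/j(-63) + (-2)²/L = -2885/((-24*(-63))) + (-2)²/(-1/3580) = -2885/1512 + 4*(-3580) = -2885*1/1512 - 14320 = -2885/1512 - 14320 = -21654725/1512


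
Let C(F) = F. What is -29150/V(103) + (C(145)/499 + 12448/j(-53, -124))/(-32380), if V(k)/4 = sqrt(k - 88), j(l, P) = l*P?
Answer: -1791123/26546969660 - 2915*sqrt(15)/6 ≈ -1881.6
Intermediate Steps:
j(l, P) = P*l
V(k) = 4*sqrt(-88 + k) (V(k) = 4*sqrt(k - 88) = 4*sqrt(-88 + k))
-29150/V(103) + (C(145)/499 + 12448/j(-53, -124))/(-32380) = -29150*1/(4*sqrt(-88 + 103)) + (145/499 + 12448/((-124*(-53))))/(-32380) = -29150*sqrt(15)/60 + (145*(1/499) + 12448/6572)*(-1/32380) = -2915*sqrt(15)/6 + (145/499 + 12448*(1/6572))*(-1/32380) = -2915*sqrt(15)/6 + (145/499 + 3112/1643)*(-1/32380) = -2915*sqrt(15)/6 + (1791123/819857)*(-1/32380) = -2915*sqrt(15)/6 - 1791123/26546969660 = -1791123/26546969660 - 2915*sqrt(15)/6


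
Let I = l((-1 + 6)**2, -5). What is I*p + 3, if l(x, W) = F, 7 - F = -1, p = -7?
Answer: -53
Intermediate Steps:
F = 8 (F = 7 - 1*(-1) = 7 + 1 = 8)
l(x, W) = 8
I = 8
I*p + 3 = 8*(-7) + 3 = -56 + 3 = -53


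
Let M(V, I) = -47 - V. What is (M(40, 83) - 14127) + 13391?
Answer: -823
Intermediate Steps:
(M(40, 83) - 14127) + 13391 = ((-47 - 1*40) - 14127) + 13391 = ((-47 - 40) - 14127) + 13391 = (-87 - 14127) + 13391 = -14214 + 13391 = -823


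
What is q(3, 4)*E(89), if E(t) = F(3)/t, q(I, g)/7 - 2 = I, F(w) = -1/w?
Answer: -35/267 ≈ -0.13109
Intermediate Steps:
q(I, g) = 14 + 7*I
E(t) = -1/(3*t) (E(t) = (-1/3)/t = (-1*1/3)/t = -1/(3*t))
q(3, 4)*E(89) = (14 + 7*3)*(-1/3/89) = (14 + 21)*(-1/3*1/89) = 35*(-1/267) = -35/267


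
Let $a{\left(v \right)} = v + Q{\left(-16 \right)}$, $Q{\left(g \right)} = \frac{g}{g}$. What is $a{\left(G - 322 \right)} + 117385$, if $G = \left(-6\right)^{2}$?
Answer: $117100$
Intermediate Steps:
$G = 36$
$Q{\left(g \right)} = 1$
$a{\left(v \right)} = 1 + v$ ($a{\left(v \right)} = v + 1 = 1 + v$)
$a{\left(G - 322 \right)} + 117385 = \left(1 + \left(36 - 322\right)\right) + 117385 = \left(1 - 286\right) + 117385 = -285 + 117385 = 117100$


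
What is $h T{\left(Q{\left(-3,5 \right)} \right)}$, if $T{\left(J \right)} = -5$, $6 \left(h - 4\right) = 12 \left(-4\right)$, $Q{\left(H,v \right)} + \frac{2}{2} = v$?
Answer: $20$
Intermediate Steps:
$Q{\left(H,v \right)} = -1 + v$
$h = -4$ ($h = 4 + \frac{12 \left(-4\right)}{6} = 4 + \frac{1}{6} \left(-48\right) = 4 - 8 = -4$)
$h T{\left(Q{\left(-3,5 \right)} \right)} = \left(-4\right) \left(-5\right) = 20$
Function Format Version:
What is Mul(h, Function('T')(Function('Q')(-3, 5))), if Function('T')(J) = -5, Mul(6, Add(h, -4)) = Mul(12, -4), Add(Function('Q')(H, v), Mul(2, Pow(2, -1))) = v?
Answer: 20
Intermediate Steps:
Function('Q')(H, v) = Add(-1, v)
h = -4 (h = Add(4, Mul(Rational(1, 6), Mul(12, -4))) = Add(4, Mul(Rational(1, 6), -48)) = Add(4, -8) = -4)
Mul(h, Function('T')(Function('Q')(-3, 5))) = Mul(-4, -5) = 20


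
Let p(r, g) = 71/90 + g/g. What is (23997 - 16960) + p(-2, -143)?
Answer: 633491/90 ≈ 7038.8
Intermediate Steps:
p(r, g) = 161/90 (p(r, g) = 71*(1/90) + 1 = 71/90 + 1 = 161/90)
(23997 - 16960) + p(-2, -143) = (23997 - 16960) + 161/90 = 7037 + 161/90 = 633491/90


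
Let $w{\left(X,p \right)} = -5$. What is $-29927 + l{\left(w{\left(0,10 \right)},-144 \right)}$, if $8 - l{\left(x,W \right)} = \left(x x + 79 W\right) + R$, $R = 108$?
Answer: $-18676$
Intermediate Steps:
$l{\left(x,W \right)} = -100 - x^{2} - 79 W$ ($l{\left(x,W \right)} = 8 - \left(\left(x x + 79 W\right) + 108\right) = 8 - \left(\left(x^{2} + 79 W\right) + 108\right) = 8 - \left(108 + x^{2} + 79 W\right) = -100 - x^{2} - 79 W$)
$-29927 + l{\left(w{\left(0,10 \right)},-144 \right)} = -29927 - -11251 = -29927 + 11251 = -18676$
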